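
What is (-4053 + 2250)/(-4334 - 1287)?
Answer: 1803/5621 ≈ 0.32076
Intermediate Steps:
(-4053 + 2250)/(-4334 - 1287) = -1803/(-5621) = -1803*(-1/5621) = 1803/5621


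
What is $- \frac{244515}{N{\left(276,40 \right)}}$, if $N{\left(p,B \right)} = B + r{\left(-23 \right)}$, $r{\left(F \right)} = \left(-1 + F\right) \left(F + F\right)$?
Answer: $- \frac{244515}{1144} \approx -213.74$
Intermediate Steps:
$r{\left(F \right)} = 2 F \left(-1 + F\right)$ ($r{\left(F \right)} = \left(-1 + F\right) 2 F = 2 F \left(-1 + F\right)$)
$N{\left(p,B \right)} = 1104 + B$ ($N{\left(p,B \right)} = B + 2 \left(-23\right) \left(-1 - 23\right) = B + 2 \left(-23\right) \left(-24\right) = B + 1104 = 1104 + B$)
$- \frac{244515}{N{\left(276,40 \right)}} = - \frac{244515}{1104 + 40} = - \frac{244515}{1144}$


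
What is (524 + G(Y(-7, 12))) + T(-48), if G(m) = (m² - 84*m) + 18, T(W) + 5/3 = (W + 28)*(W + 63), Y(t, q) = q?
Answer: -1871/3 ≈ -623.67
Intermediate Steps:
T(W) = -5/3 + (28 + W)*(63 + W) (T(W) = -5/3 + (W + 28)*(W + 63) = -5/3 + (28 + W)*(63 + W))
G(m) = 18 + m² - 84*m
(524 + G(Y(-7, 12))) + T(-48) = (524 + (18 + 12² - 84*12)) + (5287/3 + (-48)² + 91*(-48)) = (524 + (18 + 144 - 1008)) + (5287/3 + 2304 - 4368) = (524 - 846) - 905/3 = -322 - 905/3 = -1871/3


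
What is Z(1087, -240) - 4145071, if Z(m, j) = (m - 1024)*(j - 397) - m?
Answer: -4186289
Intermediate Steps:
Z(m, j) = -m + (-1024 + m)*(-397 + j) (Z(m, j) = (-1024 + m)*(-397 + j) - m = -m + (-1024 + m)*(-397 + j))
Z(1087, -240) - 4145071 = (406528 - 1024*(-240) - 398*1087 - 240*1087) - 4145071 = (406528 + 245760 - 432626 - 260880) - 4145071 = -41218 - 4145071 = -4186289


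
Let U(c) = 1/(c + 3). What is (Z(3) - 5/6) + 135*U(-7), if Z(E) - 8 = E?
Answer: -283/12 ≈ -23.583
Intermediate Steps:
Z(E) = 8 + E
U(c) = 1/(3 + c)
(Z(3) - 5/6) + 135*U(-7) = ((8 + 3) - 5/6) + 135/(3 - 7) = (11 - 5/6) + 135/(-4) = (11 - 1*⅚) + 135*(-¼) = (11 - ⅚) - 135/4 = 61/6 - 135/4 = -283/12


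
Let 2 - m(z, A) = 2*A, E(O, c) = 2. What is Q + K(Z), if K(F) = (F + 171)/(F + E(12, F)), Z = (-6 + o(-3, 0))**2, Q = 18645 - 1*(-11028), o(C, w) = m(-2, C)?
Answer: 178213/6 ≈ 29702.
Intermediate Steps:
m(z, A) = 2 - 2*A
o(C, w) = 2 - 2*C
Q = 29673 (Q = 18645 + 11028 = 29673)
Z = 4 (Z = (-6 + (2 - 2*(-3)))**2 = (-6 + (2 + 6))**2 = (-6 + 8)**2 = 2**2 = 4)
K(F) = (171 + F)/(2 + F) (K(F) = (F + 171)/(F + 2) = (171 + F)/(2 + F))
Q + K(Z) = 29673 + (171 + 4)/(2 + 4) = 29673 + 175/6 = 178213/6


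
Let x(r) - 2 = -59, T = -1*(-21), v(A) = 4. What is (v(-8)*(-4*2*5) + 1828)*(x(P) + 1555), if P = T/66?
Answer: 2498664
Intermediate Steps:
T = 21
P = 7/22 (P = 21/66 = 21*(1/66) = 7/22 ≈ 0.31818)
x(r) = -57 (x(r) = 2 - 59 = -57)
(v(-8)*(-4*2*5) + 1828)*(x(P) + 1555) = (4*(-4*2*5) + 1828)*(-57 + 1555) = (4*(-8*5) + 1828)*1498 = (4*(-40) + 1828)*1498 = (-160 + 1828)*1498 = 1668*1498 = 2498664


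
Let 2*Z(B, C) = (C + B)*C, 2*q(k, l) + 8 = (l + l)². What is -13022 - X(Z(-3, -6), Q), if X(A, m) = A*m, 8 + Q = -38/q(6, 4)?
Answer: -178771/14 ≈ -12769.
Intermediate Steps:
q(k, l) = -4 + 2*l² (q(k, l) = -4 + (l + l)²/2 = -4 + (2*l)²/2 = -4 + (4*l²)/2 = -4 + 2*l²)
Z(B, C) = C*(B + C)/2 (Z(B, C) = ((C + B)*C)/2 = ((B + C)*C)/2 = (C*(B + C))/2 = C*(B + C)/2)
Q = -131/14 (Q = -8 - 38/(-4 + 2*4²) = -8 - 38/(-4 + 2*16) = -8 - 38/(-4 + 32) = -8 - 38/28 = -8 - 38*1/28 = -8 - 19/14 = -131/14 ≈ -9.3571)
-13022 - X(Z(-3, -6), Q) = -13022 - (½)*(-6)*(-3 - 6)*(-131)/14 = -13022 - (½)*(-6)*(-9)*(-131)/14 = -13022 - 27*(-131)/14 = -13022 - 1*(-3537/14) = -13022 + 3537/14 = -178771/14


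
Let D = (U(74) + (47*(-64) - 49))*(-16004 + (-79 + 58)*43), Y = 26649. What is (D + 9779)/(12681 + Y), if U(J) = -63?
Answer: 52759619/39330 ≈ 1341.5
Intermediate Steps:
D = 52749840 (D = (-63 + (47*(-64) - 49))*(-16004 + (-79 + 58)*43) = (-63 + (-3008 - 49))*(-16004 - 21*43) = (-63 - 3057)*(-16004 - 903) = -3120*(-16907) = 52749840)
(D + 9779)/(12681 + Y) = (52749840 + 9779)/(12681 + 26649) = 52759619/39330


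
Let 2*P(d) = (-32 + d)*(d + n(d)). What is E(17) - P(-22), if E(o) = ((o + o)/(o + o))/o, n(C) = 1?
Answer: -9638/17 ≈ -566.94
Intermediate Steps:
E(o) = 1/o (E(o) = ((2*o)/((2*o)))/o = ((2*o)*(1/(2*o)))/o = 1/o)
P(d) = (1 + d)*(-32 + d)/2 (P(d) = ((-32 + d)*(d + 1))/2 = ((-32 + d)*(1 + d))/2 = ((1 + d)*(-32 + d))/2 = (1 + d)*(-32 + d)/2)
E(17) - P(-22) = 1/17 - (-16 + (½)*(-22)² - 31/2*(-22)) = 1/17 - (-16 + (½)*484 + 341) = 1/17 - (-16 + 242 + 341) = 1/17 - 1*567 = 1/17 - 567 = -9638/17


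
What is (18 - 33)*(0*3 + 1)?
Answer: -15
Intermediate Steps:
(18 - 33)*(0*3 + 1) = -15*(0 + 1) = -15*1 = -15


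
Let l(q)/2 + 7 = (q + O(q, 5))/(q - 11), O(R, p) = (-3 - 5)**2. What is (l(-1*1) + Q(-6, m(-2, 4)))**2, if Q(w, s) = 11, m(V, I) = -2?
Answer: 729/4 ≈ 182.25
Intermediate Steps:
O(R, p) = 64 (O(R, p) = (-8)**2 = 64)
l(q) = -14 + 2*(64 + q)/(-11 + q) (l(q) = -14 + 2*((q + 64)/(q - 11)) = -14 + 2*((64 + q)/(-11 + q)) = -14 + 2*(64 + q)/(-11 + q))
(l(-1*1) + Q(-6, m(-2, 4)))**2 = (6*(47 - (-2))/(-11 - 1*1) + 11)**2 = (6*(47 - 2*(-1))/(-11 - 1) + 11)**2 = (6*(47 + 2)/(-12) + 11)**2 = (6*(-1/12)*49 + 11)**2 = (-49/2 + 11)**2 = (-27/2)**2 = 729/4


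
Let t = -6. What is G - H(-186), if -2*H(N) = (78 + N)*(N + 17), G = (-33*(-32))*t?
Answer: 2790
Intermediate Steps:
G = -6336 (G = -33*(-32)*(-6) = 1056*(-6) = -6336)
H(N) = -(17 + N)*(78 + N)/2 (H(N) = -(78 + N)*(N + 17)/2 = -(78 + N)*(17 + N)/2 = -(17 + N)*(78 + N)/2)
G - H(-186) = -6336 - (-663 - 95/2*(-186) - 1/2*(-186)**2) = -6336 - (-663 + 8835 - 1/2*34596) = -6336 - (-663 + 8835 - 17298) = -6336 - 1*(-9126) = -6336 + 9126 = 2790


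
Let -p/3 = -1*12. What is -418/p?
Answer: -209/18 ≈ -11.611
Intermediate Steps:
p = 36 (p = -(-3)*12 = -3*(-12) = 36)
-418/p = -418/36 = -418*1/36 = -209/18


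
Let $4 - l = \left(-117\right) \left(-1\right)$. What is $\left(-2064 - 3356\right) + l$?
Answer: $-5533$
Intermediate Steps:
$l = -113$ ($l = 4 - \left(-117\right) \left(-1\right) = 4 - 117 = -113$)
$\left(-2064 - 3356\right) + l = \left(-2064 - 3356\right) - 113 = -5420 - 113 = -5533$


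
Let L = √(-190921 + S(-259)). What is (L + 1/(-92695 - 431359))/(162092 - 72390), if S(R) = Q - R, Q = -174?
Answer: -1/47008691908 + 9*I*√589/44851 ≈ -2.1273e-11 + 0.00487*I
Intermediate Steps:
S(R) = -174 - R
L = 18*I*√589 (L = √(-190921 + (-174 - 1*(-259))) = √(-190921 + (-174 + 259)) = √(-190921 + 85) = √(-190836) = 18*I*√589 ≈ 436.85*I)
(L + 1/(-92695 - 431359))/(162092 - 72390) = (18*I*√589 + 1/(-92695 - 431359))/(162092 - 72390) = (18*I*√589 + 1/(-524054))/89702 = (18*I*√589 - 1/524054)*(1/89702) = (-1/524054 + 18*I*√589)*(1/89702) = -1/47008691908 + 9*I*√589/44851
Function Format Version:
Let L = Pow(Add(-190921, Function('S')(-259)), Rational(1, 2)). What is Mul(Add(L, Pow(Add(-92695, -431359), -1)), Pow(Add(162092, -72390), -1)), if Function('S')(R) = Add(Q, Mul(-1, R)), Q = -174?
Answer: Add(Rational(-1, 47008691908), Mul(Rational(9, 44851), I, Pow(589, Rational(1, 2)))) ≈ Add(-2.1273e-11, Mul(0.0048700, I))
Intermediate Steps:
Function('S')(R) = Add(-174, Mul(-1, R))
L = Mul(18, I, Pow(589, Rational(1, 2))) (L = Pow(Add(-190921, Add(-174, Mul(-1, -259))), Rational(1, 2)) = Pow(Add(-190921, Add(-174, 259)), Rational(1, 2)) = Pow(Add(-190921, 85), Rational(1, 2)) = Pow(-190836, Rational(1, 2)) = Mul(18, I, Pow(589, Rational(1, 2))) ≈ Mul(436.85, I))
Mul(Add(L, Pow(Add(-92695, -431359), -1)), Pow(Add(162092, -72390), -1)) = Mul(Add(Mul(18, I, Pow(589, Rational(1, 2))), Pow(Add(-92695, -431359), -1)), Pow(Add(162092, -72390), -1)) = Mul(Add(Mul(18, I, Pow(589, Rational(1, 2))), Pow(-524054, -1)), Pow(89702, -1)) = Mul(Add(Mul(18, I, Pow(589, Rational(1, 2))), Rational(-1, 524054)), Rational(1, 89702)) = Mul(Add(Rational(-1, 524054), Mul(18, I, Pow(589, Rational(1, 2)))), Rational(1, 89702)) = Add(Rational(-1, 47008691908), Mul(Rational(9, 44851), I, Pow(589, Rational(1, 2))))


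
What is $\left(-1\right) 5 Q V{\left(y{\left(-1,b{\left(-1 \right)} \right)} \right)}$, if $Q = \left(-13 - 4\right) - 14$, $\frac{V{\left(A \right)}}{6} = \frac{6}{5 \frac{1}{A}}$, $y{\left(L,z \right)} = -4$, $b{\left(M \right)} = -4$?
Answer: $-4464$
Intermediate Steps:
$V{\left(A \right)} = \frac{36 A}{5}$ ($V{\left(A \right)} = 6 \frac{6}{5 \frac{1}{A}} = 6 \cdot 6 \frac{A}{5} = 6 \frac{6 A}{5} = \frac{36 A}{5}$)
$Q = -31$ ($Q = -17 - 14 = -31$)
$\left(-1\right) 5 Q V{\left(y{\left(-1,b{\left(-1 \right)} \right)} \right)} = \left(-1\right) 5 \left(-31\right) \frac{36}{5} \left(-4\right) = \left(-5\right) \left(-31\right) \left(- \frac{144}{5}\right) = 155 \left(- \frac{144}{5}\right) = -4464$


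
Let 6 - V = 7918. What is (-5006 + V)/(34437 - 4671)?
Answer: -2153/4961 ≈ -0.43399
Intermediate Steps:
V = -7912 (V = 6 - 1*7918 = 6 - 7918 = -7912)
(-5006 + V)/(34437 - 4671) = (-5006 - 7912)/(34437 - 4671) = -12918/29766 = -12918*1/29766 = -2153/4961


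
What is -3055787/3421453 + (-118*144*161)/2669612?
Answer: -625638416935/326212570937 ≈ -1.9179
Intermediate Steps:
-3055787/3421453 + (-118*144*161)/2669612 = -3055787*1/3421453 - 16992*161*(1/2669612) = -436541/488779 - 2735712*1/2669612 = -436541/488779 - 683928/667403 = -625638416935/326212570937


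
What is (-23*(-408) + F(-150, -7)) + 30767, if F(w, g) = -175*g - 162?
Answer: 41214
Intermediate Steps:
F(w, g) = -162 - 175*g
(-23*(-408) + F(-150, -7)) + 30767 = (-23*(-408) + (-162 - 175*(-7))) + 30767 = (9384 + (-162 + 1225)) + 30767 = (9384 + 1063) + 30767 = 10447 + 30767 = 41214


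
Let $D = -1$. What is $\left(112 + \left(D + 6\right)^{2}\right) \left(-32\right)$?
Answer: $-4384$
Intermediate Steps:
$\left(112 + \left(D + 6\right)^{2}\right) \left(-32\right) = \left(112 + \left(-1 + 6\right)^{2}\right) \left(-32\right) = \left(112 + 5^{2}\right) \left(-32\right) = \left(112 + 25\right) \left(-32\right) = 137 \left(-32\right) = -4384$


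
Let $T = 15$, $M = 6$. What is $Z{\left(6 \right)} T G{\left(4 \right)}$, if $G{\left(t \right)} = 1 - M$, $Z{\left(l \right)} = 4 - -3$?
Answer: $-525$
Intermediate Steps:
$Z{\left(l \right)} = 7$ ($Z{\left(l \right)} = 4 + 3 = 7$)
$G{\left(t \right)} = -5$ ($G{\left(t \right)} = 1 - 6 = -5$)
$Z{\left(6 \right)} T G{\left(4 \right)} = 7 \cdot 15 \left(-5\right) = 105 \left(-5\right) = -525$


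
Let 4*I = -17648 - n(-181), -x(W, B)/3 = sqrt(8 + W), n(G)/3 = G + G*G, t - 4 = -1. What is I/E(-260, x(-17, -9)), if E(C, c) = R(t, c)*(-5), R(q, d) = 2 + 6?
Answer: 28847/40 ≈ 721.17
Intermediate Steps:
t = 3 (t = 4 - 1 = 3)
R(q, d) = 8
n(G) = 3*G + 3*G**2 (n(G) = 3*(G + G*G) = 3*(G + G**2) = 3*G + 3*G**2)
x(W, B) = -3*sqrt(8 + W)
I = -28847 (I = (-17648 - 3*(-181)*(1 - 181))/4 = (-17648 - 3*(-181)*(-180))/4 = (-17648 - 1*97740)/4 = (-17648 - 97740)/4 = (1/4)*(-115388) = -28847)
E(C, c) = -40 (E(C, c) = 8*(-5) = -40)
I/E(-260, x(-17, -9)) = -28847/(-40) = -28847*(-1/40) = 28847/40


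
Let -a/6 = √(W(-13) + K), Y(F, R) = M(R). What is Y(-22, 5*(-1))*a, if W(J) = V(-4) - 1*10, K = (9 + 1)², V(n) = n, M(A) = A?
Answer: 30*√86 ≈ 278.21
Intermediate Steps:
Y(F, R) = R
K = 100 (K = 10² = 100)
W(J) = -14 (W(J) = -4 - 1*10 = -4 - 10 = -14)
a = -6*√86 (a = -6*√(-14 + 100) = -6*√86 ≈ -55.642)
Y(-22, 5*(-1))*a = (5*(-1))*(-6*√86) = -(-30)*√86 = 30*√86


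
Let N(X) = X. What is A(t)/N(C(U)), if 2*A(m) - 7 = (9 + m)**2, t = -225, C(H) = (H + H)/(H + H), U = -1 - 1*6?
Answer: 46663/2 ≈ 23332.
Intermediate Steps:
U = -7 (U = -1 - 6 = -7)
C(H) = 1 (C(H) = (2*H)/((2*H)) = (2*H)*(1/(2*H)) = 1)
A(m) = 7/2 + (9 + m)**2/2
A(t)/N(C(U)) = (7/2 + (9 - 225)**2/2)/1 = (7/2 + (1/2)*(-216)**2)*1 = (7/2 + (1/2)*46656)*1 = (7/2 + 23328)*1 = (46663/2)*1 = 46663/2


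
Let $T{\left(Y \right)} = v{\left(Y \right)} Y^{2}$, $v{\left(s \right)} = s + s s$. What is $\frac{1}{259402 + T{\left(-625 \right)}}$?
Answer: $\frac{1}{152344009402} \approx 6.5641 \cdot 10^{-12}$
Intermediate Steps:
$v{\left(s \right)} = s + s^{2}$
$T{\left(Y \right)} = Y^{3} \left(1 + Y\right)$ ($T{\left(Y \right)} = Y \left(1 + Y\right) Y^{2} = Y^{3} \left(1 + Y\right)$)
$\frac{1}{259402 + T{\left(-625 \right)}} = \frac{1}{259402 + \left(-625\right)^{3} \left(1 - 625\right)} = \frac{1}{259402 - -152343750000} = \frac{1}{259402 + 152343750000} = \frac{1}{152344009402}$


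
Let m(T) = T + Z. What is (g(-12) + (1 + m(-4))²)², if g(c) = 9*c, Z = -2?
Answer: 6889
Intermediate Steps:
m(T) = -2 + T (m(T) = T - 2 = -2 + T)
(g(-12) + (1 + m(-4))²)² = (9*(-12) + (1 + (-2 - 4))²)² = (-108 + (1 - 6)²)² = (-108 + (-5)²)² = (-108 + 25)² = (-83)² = 6889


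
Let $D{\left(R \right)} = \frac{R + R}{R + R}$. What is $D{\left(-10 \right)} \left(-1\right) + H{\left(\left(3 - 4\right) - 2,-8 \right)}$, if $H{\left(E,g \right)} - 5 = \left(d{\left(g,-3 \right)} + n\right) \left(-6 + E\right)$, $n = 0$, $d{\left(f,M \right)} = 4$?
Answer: $-32$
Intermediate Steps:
$D{\left(R \right)} = 1$ ($D{\left(R \right)} = \frac{2 R}{2 R} = 2 R \frac{1}{2 R} = 1$)
$H{\left(E,g \right)} = -19 + 4 E$ ($H{\left(E,g \right)} = 5 + \left(4 + 0\right) \left(-6 + E\right) = 5 + 4 \left(-6 + E\right) = 5 + \left(-24 + 4 E\right) = -19 + 4 E$)
$D{\left(-10 \right)} \left(-1\right) + H{\left(\left(3 - 4\right) - 2,-8 \right)} = 1 \left(-1\right) - \left(19 - 4 \left(\left(3 - 4\right) - 2\right)\right) = -1 - \left(19 - 4 \left(\left(3 - 4\right) - 2\right)\right) = -1 - \left(19 - 4 \left(-1 - 2\right)\right) = -1 + \left(-19 + 4 \left(-3\right)\right) = -1 - 31 = -32$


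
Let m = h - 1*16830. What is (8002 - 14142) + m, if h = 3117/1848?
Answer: -14148481/616 ≈ -22968.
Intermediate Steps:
h = 1039/616 (h = 3117*(1/1848) = 1039/616 ≈ 1.6867)
m = -10366241/616 (m = 1039/616 - 1*16830 = 1039/616 - 16830 = -10366241/616 ≈ -16828.)
(8002 - 14142) + m = (8002 - 14142) - 10366241/616 = -6140 - 10366241/616 = -14148481/616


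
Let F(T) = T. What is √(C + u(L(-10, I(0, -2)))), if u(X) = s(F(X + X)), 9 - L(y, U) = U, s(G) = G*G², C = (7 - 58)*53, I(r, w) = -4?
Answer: √14873 ≈ 121.95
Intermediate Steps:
C = -2703 (C = -51*53 = -2703)
s(G) = G³
L(y, U) = 9 - U
u(X) = 8*X³ (u(X) = (X + X)³ = (2*X)³ = 8*X³)
√(C + u(L(-10, I(0, -2)))) = √(-2703 + 8*(9 - 1*(-4))³) = √(-2703 + 8*(9 + 4)³) = √(-2703 + 8*13³) = √(-2703 + 8*2197) = √(-2703 + 17576) = √14873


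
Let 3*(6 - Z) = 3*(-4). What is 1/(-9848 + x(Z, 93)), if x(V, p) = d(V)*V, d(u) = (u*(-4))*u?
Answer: -1/13848 ≈ -7.2213e-5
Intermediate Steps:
Z = 10 (Z = 6 - (-4) = 6 - 1/3*(-12) = 6 + 4 = 10)
d(u) = -4*u**2 (d(u) = (-4*u)*u = -4*u**2)
x(V, p) = -4*V**3 (x(V, p) = (-4*V**2)*V = -4*V**3)
1/(-9848 + x(Z, 93)) = 1/(-9848 - 4*10**3) = 1/(-9848 - 4*1000) = 1/(-9848 - 4000) = 1/(-13848) = -1/13848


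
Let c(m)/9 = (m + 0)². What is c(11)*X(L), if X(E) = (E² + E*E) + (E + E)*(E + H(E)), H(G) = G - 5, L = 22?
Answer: 2922876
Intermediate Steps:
c(m) = 9*m² (c(m) = 9*(m + 0)² = 9*m²)
H(G) = -5 + G
X(E) = 2*E² + 2*E*(-5 + 2*E) (X(E) = (E² + E*E) + (E + E)*(E + (-5 + E)) = (E² + E²) + (2*E)*(-5 + 2*E) = 2*E² + 2*E*(-5 + 2*E))
c(11)*X(L) = (9*11²)*(2*22*(-5 + 3*22)) = (9*121)*(2*22*(-5 + 66)) = 1089*(2*22*61) = 1089*2684 = 2922876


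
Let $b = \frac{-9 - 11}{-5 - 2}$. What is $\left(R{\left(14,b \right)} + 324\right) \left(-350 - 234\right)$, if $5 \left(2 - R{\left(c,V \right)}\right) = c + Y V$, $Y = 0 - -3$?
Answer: $- \frac{6571168}{35} \approx -1.8775 \cdot 10^{5}$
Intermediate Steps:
$Y = 3$ ($Y = 0 + 3 = 3$)
$b = \frac{20}{7}$ ($b = - \frac{20}{-7} = \left(-20\right) \left(- \frac{1}{7}\right) = \frac{20}{7} \approx 2.8571$)
$R{\left(c,V \right)} = 2 - \frac{3 V}{5} - \frac{c}{5}$ ($R{\left(c,V \right)} = 2 - \frac{c + 3 V}{5} = 2 - \left(\frac{c}{5} + \frac{3 V}{5}\right) = 2 - \frac{3 V}{5} - \frac{c}{5}$)
$\left(R{\left(14,b \right)} + 324\right) \left(-350 - 234\right) = \left(\left(2 - \frac{12}{7} - \frac{14}{5}\right) + 324\right) \left(-350 - 234\right) = \left(\left(2 - \frac{12}{7} - \frac{14}{5}\right) + 324\right) \left(-584\right) = \left(- \frac{88}{35} + 324\right) \left(-584\right) = \frac{11252}{35} \left(-584\right) = - \frac{6571168}{35}$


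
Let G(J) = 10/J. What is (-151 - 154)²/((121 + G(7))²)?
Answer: 4558225/734449 ≈ 6.2063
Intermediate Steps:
(-151 - 154)²/((121 + G(7))²) = (-151 - 154)²/((121 + 10/7)²) = (-305)²/((121 + 10*(⅐))²) = 93025/((121 + 10/7)²) = 93025/((857/7)²) = 93025/(734449/49) = 93025*(49/734449) = 4558225/734449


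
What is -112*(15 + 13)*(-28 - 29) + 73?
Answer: 178825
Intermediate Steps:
-112*(15 + 13)*(-28 - 29) + 73 = -3136*(-57) + 73 = -112*(-1596) + 73 = 178752 + 73 = 178825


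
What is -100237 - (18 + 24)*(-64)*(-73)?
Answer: -296461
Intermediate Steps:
-100237 - (18 + 24)*(-64)*(-73) = -100237 - 42*(-64)*(-73) = -100237 - (-2688)*(-73) = -100237 - 1*196224 = -100237 - 196224 = -296461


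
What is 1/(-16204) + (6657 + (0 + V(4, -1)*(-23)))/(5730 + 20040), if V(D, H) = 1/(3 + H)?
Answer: 13457239/52197135 ≈ 0.25782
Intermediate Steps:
1/(-16204) + (6657 + (0 + V(4, -1)*(-23)))/(5730 + 20040) = 1/(-16204) + (6657 + (0 - 23/(3 - 1)))/(5730 + 20040) = -1/16204 + (6657 + (0 - 23/2))/25770 = -1/16204 + (6657 + (0 + (½)*(-23)))*(1/25770) = -1/16204 + (6657 + (0 - 23/2))*(1/25770) = -1/16204 + (6657 - 23/2)*(1/25770) = -1/16204 + (13291/2)*(1/25770) = -1/16204 + 13291/51540 = 13457239/52197135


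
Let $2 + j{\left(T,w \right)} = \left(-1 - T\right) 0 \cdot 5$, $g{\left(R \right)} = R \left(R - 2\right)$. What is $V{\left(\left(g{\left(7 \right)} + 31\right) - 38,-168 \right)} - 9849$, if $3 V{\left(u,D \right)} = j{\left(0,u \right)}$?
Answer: $- \frac{29549}{3} \approx -9849.7$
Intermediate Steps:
$g{\left(R \right)} = R \left(-2 + R\right)$
$j{\left(T,w \right)} = -2$ ($j{\left(T,w \right)} = -2 + \left(-1 - T\right) 0 \cdot 5 = -2 + 0 \cdot 5 = -2 + 0 = -2$)
$V{\left(u,D \right)} = - \frac{2}{3}$ ($V{\left(u,D \right)} = \frac{1}{3} \left(-2\right) = - \frac{2}{3}$)
$V{\left(\left(g{\left(7 \right)} + 31\right) - 38,-168 \right)} - 9849 = - \frac{2}{3} - 9849 = - \frac{29549}{3}$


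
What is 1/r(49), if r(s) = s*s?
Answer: 1/2401 ≈ 0.00041649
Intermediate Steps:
r(s) = s**2
1/r(49) = 1/(49**2) = 1/2401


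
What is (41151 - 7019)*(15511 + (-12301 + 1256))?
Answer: 152433512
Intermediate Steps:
(41151 - 7019)*(15511 + (-12301 + 1256)) = 34132*(15511 - 11045) = 34132*4466 = 152433512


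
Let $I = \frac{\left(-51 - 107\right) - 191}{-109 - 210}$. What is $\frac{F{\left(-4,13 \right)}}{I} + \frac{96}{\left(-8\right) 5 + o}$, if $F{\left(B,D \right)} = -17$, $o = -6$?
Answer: $- \frac{141481}{8027} \approx -17.626$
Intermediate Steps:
$I = \frac{349}{319}$ ($I = \frac{-158 - 191}{-319} = \left(-349\right) \left(- \frac{1}{319}\right) = \frac{349}{319} \approx 1.094$)
$\frac{F{\left(-4,13 \right)}}{I} + \frac{96}{\left(-8\right) 5 + o} = - \frac{17}{\frac{349}{319}} + \frac{96}{\left(-8\right) 5 - 6} = \left(-17\right) \frac{319}{349} + \frac{96}{-40 - 6} = - \frac{5423}{349} + \frac{96}{-46} = - \frac{5423}{349} + 96 \left(- \frac{1}{46}\right) = - \frac{5423}{349} - \frac{48}{23} = - \frac{141481}{8027}$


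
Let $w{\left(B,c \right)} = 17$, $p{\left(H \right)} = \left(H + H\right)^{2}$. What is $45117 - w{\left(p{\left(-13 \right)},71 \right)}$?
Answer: $45100$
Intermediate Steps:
$p{\left(H \right)} = 4 H^{2}$ ($p{\left(H \right)} = \left(2 H\right)^{2} = 4 H^{2}$)
$45117 - w{\left(p{\left(-13 \right)},71 \right)} = 45117 - 17 = 45100$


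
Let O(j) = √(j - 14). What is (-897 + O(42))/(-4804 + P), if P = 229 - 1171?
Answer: 69/442 - √7/2873 ≈ 0.15519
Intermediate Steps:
O(j) = √(-14 + j)
P = -942
(-897 + O(42))/(-4804 + P) = (-897 + √(-14 + 42))/(-4804 - 942) = (-897 + √28)/(-5746) = (-897 + 2*√7)*(-1/5746) = 69/442 - √7/2873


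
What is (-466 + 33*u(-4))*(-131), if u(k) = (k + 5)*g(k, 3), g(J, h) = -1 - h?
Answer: 78338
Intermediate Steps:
u(k) = -20 - 4*k (u(k) = (k + 5)*(-1 - 1*3) = (5 + k)*(-1 - 3) = (5 + k)*(-4) = -20 - 4*k)
(-466 + 33*u(-4))*(-131) = (-466 + 33*(-20 - 4*(-4)))*(-131) = (-466 + 33*(-20 + 16))*(-131) = (-466 + 33*(-4))*(-131) = (-466 - 132)*(-131) = -598*(-131) = 78338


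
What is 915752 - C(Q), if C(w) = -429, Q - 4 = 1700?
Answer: 916181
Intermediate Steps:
Q = 1704 (Q = 4 + 1700 = 1704)
915752 - C(Q) = 915752 - 1*(-429) = 915752 + 429 = 916181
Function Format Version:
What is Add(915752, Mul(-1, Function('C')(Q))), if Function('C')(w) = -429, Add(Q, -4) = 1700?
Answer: 916181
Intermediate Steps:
Q = 1704 (Q = Add(4, 1700) = 1704)
Add(915752, Mul(-1, Function('C')(Q))) = Add(915752, Mul(-1, -429)) = Add(915752, 429) = 916181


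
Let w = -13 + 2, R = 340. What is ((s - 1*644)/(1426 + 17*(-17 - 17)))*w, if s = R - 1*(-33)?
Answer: 2981/848 ≈ 3.5153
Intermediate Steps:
w = -11
s = 373 (s = 340 - 1*(-33) = 340 + 33 = 373)
((s - 1*644)/(1426 + 17*(-17 - 17)))*w = ((373 - 1*644)/(1426 + 17*(-17 - 17)))*(-11) = ((373 - 644)/(1426 + 17*(-34)))*(-11) = -271/(1426 - 578)*(-11) = -271/848*(-11) = 2981/848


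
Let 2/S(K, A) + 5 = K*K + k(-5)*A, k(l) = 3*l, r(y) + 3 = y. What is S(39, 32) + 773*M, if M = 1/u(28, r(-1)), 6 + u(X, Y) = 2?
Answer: -200205/1036 ≈ -193.25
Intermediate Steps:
r(y) = -3 + y
u(X, Y) = -4 (u(X, Y) = -6 + 2 = -4)
S(K, A) = 2/(-5 + K**2 - 15*A) (S(K, A) = 2/(-5 + (K*K + (3*(-5))*A)) = 2/(-5 + (K**2 - 15*A)) = 2/(-5 + K**2 - 15*A))
M = -1/4 (M = 1/(-4) = -1/4 ≈ -0.25000)
S(39, 32) + 773*M = -2/(5 - 1*39**2 + 15*32) + 773*(-1/4) = -2/(5 - 1*1521 + 480) - 773/4 = -2/(5 - 1521 + 480) - 773/4 = -2/(-1036) - 773/4 = -2*(-1/1036) - 773/4 = 1/518 - 773/4 = -200205/1036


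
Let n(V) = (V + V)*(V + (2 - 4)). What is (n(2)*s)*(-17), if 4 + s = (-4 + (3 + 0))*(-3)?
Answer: 0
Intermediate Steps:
n(V) = 2*V*(-2 + V) (n(V) = (2*V)*(V - 2) = (2*V)*(-2 + V) = 2*V*(-2 + V))
s = -1 (s = -4 + (-4 + (3 + 0))*(-3) = -4 + (-4 + 3)*(-3) = -4 - 1*(-3) = -4 + 3 = -1)
(n(2)*s)*(-17) = ((2*2*(-2 + 2))*(-1))*(-17) = ((2*2*0)*(-1))*(-17) = (0*(-1))*(-17) = 0*(-17) = 0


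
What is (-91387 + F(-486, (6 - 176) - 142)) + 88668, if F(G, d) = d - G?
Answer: -2545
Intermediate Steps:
(-91387 + F(-486, (6 - 176) - 142)) + 88668 = (-91387 + (((6 - 176) - 142) - 1*(-486))) + 88668 = (-91387 + ((-170 - 142) + 486)) + 88668 = (-91387 + (-312 + 486)) + 88668 = (-91387 + 174) + 88668 = -91213 + 88668 = -2545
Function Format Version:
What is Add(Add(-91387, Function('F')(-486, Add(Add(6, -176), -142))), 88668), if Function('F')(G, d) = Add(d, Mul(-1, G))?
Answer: -2545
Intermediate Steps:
Add(Add(-91387, Function('F')(-486, Add(Add(6, -176), -142))), 88668) = Add(Add(-91387, Add(Add(Add(6, -176), -142), Mul(-1, -486))), 88668) = Add(Add(-91387, Add(Add(-170, -142), 486)), 88668) = Add(Add(-91387, Add(-312, 486)), 88668) = Add(Add(-91387, 174), 88668) = Add(-91213, 88668) = -2545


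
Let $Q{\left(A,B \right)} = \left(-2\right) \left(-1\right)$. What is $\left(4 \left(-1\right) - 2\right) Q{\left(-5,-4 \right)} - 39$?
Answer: $-51$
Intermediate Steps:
$Q{\left(A,B \right)} = 2$
$\left(4 \left(-1\right) - 2\right) Q{\left(-5,-4 \right)} - 39 = \left(4 \left(-1\right) - 2\right) 2 - 39 = \left(-4 - 2\right) 2 - 39 = \left(-6\right) 2 - 39 = -12 - 39 = -51$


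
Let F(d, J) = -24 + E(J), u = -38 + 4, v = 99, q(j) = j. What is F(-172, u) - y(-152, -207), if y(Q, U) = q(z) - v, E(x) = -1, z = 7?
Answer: 67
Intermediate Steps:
u = -34
F(d, J) = -25 (F(d, J) = -24 - 1 = -25)
y(Q, U) = -92 (y(Q, U) = 7 - 1*99 = 7 - 99 = -92)
F(-172, u) - y(-152, -207) = -25 - 1*(-92) = -25 + 92 = 67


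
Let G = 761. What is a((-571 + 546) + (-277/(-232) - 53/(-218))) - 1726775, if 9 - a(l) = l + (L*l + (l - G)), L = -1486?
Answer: -11132867299/6322 ≈ -1.7610e+6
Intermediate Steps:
a(l) = 770 + 1484*l (a(l) = 9 - (l + (-1486*l + (l - 1*761))) = 9 - (l + (-1486*l + (l - 761))) = 9 - (l + (-1486*l + (-761 + l))) = 9 - (l + (-761 - 1485*l)) = 9 - (-761 - 1484*l) = 9 + (761 + 1484*l) = 770 + 1484*l)
a((-571 + 546) + (-277/(-232) - 53/(-218))) - 1726775 = (770 + 1484*((-571 + 546) + (-277/(-232) - 53/(-218)))) - 1726775 = (770 + 1484*(-25 + (-277*(-1/232) - 53*(-1/218)))) - 1726775 = (770 + 1484*(-25 + (277/232 + 53/218))) - 1726775 = (770 + 1484*(-25 + 36341/25288)) - 1726775 = (770 + 1484*(-595859/25288)) - 1726775 = (770 - 221063689/6322) - 1726775 = -216195749/6322 - 1726775 = -11132867299/6322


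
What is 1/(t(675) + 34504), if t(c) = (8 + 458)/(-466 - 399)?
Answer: 865/29845494 ≈ 2.8983e-5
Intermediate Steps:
t(c) = -466/865 (t(c) = 466/(-865) = 466*(-1/865) = -466/865)
1/(t(675) + 34504) = 1/(-466/865 + 34504) = 1/(29845494/865) = 865/29845494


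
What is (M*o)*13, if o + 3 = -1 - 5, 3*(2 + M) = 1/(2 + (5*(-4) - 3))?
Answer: 1651/7 ≈ 235.86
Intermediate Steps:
M = -127/63 (M = -2 + 1/(3*(2 + (5*(-4) - 3))) = -2 + 1/(3*(2 + (-20 - 3))) = -2 + 1/(3*(2 - 23)) = -2 + (⅓)/(-21) = -2 + (⅓)*(-1/21) = -2 - 1/63 = -127/63 ≈ -2.0159)
o = -9 (o = -3 + (-1 - 5) = -3 - 6 = -9)
(M*o)*13 = -127/63*(-9)*13 = (127/7)*13 = 1651/7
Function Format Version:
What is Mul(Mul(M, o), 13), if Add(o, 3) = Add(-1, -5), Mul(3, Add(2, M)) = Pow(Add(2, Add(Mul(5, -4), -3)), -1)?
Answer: Rational(1651, 7) ≈ 235.86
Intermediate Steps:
M = Rational(-127, 63) (M = Add(-2, Mul(Rational(1, 3), Pow(Add(2, Add(Mul(5, -4), -3)), -1))) = Add(-2, Mul(Rational(1, 3), Pow(Add(2, Add(-20, -3)), -1))) = Add(-2, Mul(Rational(1, 3), Pow(Add(2, -23), -1))) = Add(-2, Mul(Rational(1, 3), Pow(-21, -1))) = Add(-2, Mul(Rational(1, 3), Rational(-1, 21))) = Add(-2, Rational(-1, 63)) = Rational(-127, 63) ≈ -2.0159)
o = -9 (o = Add(-3, Add(-1, -5)) = Add(-3, -6) = -9)
Mul(Mul(M, o), 13) = Mul(Mul(Rational(-127, 63), -9), 13) = Mul(Rational(127, 7), 13) = Rational(1651, 7)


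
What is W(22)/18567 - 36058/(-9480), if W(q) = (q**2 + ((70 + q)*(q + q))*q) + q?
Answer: 28121049/3259540 ≈ 8.6273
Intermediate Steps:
W(q) = q + q**2 + 2*q**2*(70 + q) (W(q) = (q**2 + ((70 + q)*(2*q))*q) + q = (q**2 + (2*q*(70 + q))*q) + q = (q**2 + 2*q**2*(70 + q)) + q = q + q**2 + 2*q**2*(70 + q))
W(22)/18567 - 36058/(-9480) = (22*(1 + 2*22**2 + 141*22))/18567 - 36058/(-9480) = (22*(1 + 2*484 + 3102))*(1/18567) - 36058*(-1/9480) = (22*(1 + 968 + 3102))*(1/18567) + 18029/4740 = (22*4071)*(1/18567) + 18029/4740 = 89562*(1/18567) + 18029/4740 = 29854/6189 + 18029/4740 = 28121049/3259540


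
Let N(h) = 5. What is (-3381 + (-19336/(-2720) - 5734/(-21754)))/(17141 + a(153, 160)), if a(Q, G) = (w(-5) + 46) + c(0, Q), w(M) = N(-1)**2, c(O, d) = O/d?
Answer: -959714007/4896390320 ≈ -0.19600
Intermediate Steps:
w(M) = 25 (w(M) = 5**2 = 25)
a(Q, G) = 71 (a(Q, G) = (25 + 46) + 0/Q = 71 + 0 = 71)
(-3381 + (-19336/(-2720) - 5734/(-21754)))/(17141 + a(153, 160)) = (-3381 + (-19336/(-2720) - 5734/(-21754)))/(17141 + 71) = (-3381 + (-19336*(-1/2720) - 5734*(-1/21754)))/17212 = (-3381 + (2417/340 + 2867/10877))*(1/17212) = (-3381 + 27264489/3698180)*(1/17212) = -12476282091/3698180*1/17212 = -959714007/4896390320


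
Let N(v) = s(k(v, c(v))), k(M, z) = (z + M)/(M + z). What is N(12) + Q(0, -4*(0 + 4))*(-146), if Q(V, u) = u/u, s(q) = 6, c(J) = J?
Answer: -140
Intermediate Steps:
k(M, z) = 1 (k(M, z) = (M + z)/(M + z) = 1)
Q(V, u) = 1
N(v) = 6
N(12) + Q(0, -4*(0 + 4))*(-146) = 6 + 1*(-146) = 6 - 146 = -140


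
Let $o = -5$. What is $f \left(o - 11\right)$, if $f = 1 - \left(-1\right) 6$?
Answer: $-112$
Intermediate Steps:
$f = 7$ ($f = 1 - -6 = 1 + 6 = 7$)
$f \left(o - 11\right) = 7 \left(-5 - 11\right) = 7 \left(-16\right) = -112$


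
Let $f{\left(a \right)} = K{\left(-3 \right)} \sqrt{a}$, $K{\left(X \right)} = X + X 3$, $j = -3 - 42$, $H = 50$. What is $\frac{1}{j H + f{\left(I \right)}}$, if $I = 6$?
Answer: $- \frac{125}{281202} + \frac{\sqrt{6}}{421803} \approx -0.00043871$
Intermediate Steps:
$j = -45$ ($j = -3 - 42 = -45$)
$K{\left(X \right)} = 4 X$ ($K{\left(X \right)} = X + 3 X = 4 X$)
$f{\left(a \right)} = - 12 \sqrt{a}$ ($f{\left(a \right)} = 4 \left(-3\right) \sqrt{a} = - 12 \sqrt{a}$)
$\frac{1}{j H + f{\left(I \right)}} = \frac{1}{\left(-45\right) 50 - 12 \sqrt{6}} = \frac{1}{-2250 - 12 \sqrt{6}}$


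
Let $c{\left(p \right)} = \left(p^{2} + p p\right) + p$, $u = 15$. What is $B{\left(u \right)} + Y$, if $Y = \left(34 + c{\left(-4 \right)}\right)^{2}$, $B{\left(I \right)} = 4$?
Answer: $3848$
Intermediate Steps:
$c{\left(p \right)} = p + 2 p^{2}$ ($c{\left(p \right)} = \left(p^{2} + p^{2}\right) + p = 2 p^{2} + p = p + 2 p^{2}$)
$Y = 3844$ ($Y = \left(34 - 4 \left(1 + 2 \left(-4\right)\right)\right)^{2} = \left(34 - 4 \left(1 - 8\right)\right)^{2} = \left(34 - -28\right)^{2} = \left(34 + 28\right)^{2} = 62^{2} = 3844$)
$B{\left(u \right)} + Y = 4 + 3844 = 3848$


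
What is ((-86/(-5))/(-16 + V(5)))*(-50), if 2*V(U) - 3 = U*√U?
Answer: 12470/179 + 2150*√5/179 ≈ 96.523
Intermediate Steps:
V(U) = 3/2 + U^(3/2)/2 (V(U) = 3/2 + (U*√U)/2 = 3/2 + U^(3/2)/2)
((-86/(-5))/(-16 + V(5)))*(-50) = ((-86/(-5))/(-16 + (3/2 + 5^(3/2)/2)))*(-50) = ((-86*(-⅕))/(-16 + (3/2 + (5*√5)/2)))*(-50) = ((86/5)/(-16 + (3/2 + 5*√5/2)))*(-50) = ((86/5)/(-29/2 + 5*√5/2))*(-50) = (86/(5*(-29/2 + 5*√5/2)))*(-50) = -860/(-29/2 + 5*√5/2)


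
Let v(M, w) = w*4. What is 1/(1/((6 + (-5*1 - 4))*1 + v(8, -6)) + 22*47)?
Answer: 27/27917 ≈ 0.00096715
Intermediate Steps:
v(M, w) = 4*w
1/(1/((6 + (-5*1 - 4))*1 + v(8, -6)) + 22*47) = 1/(1/((6 + (-5*1 - 4))*1 + 4*(-6)) + 22*47) = 1/(1/((6 + (-5 - 4))*1 - 24) + 1034) = 1/(1/((6 - 9)*1 - 24) + 1034) = 1/(1/(-3*1 - 24) + 1034) = 1/(1/(-3 - 24) + 1034) = 1/(1/(-27) + 1034) = 1/(-1/27 + 1034) = 1/(27917/27) = 27/27917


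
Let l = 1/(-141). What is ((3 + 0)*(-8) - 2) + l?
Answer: -3667/141 ≈ -26.007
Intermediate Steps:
l = -1/141 ≈ -0.0070922
((3 + 0)*(-8) - 2) + l = ((3 + 0)*(-8) - 2) - 1/141 = (3*(-8) - 2) - 1/141 = (-24 - 2) - 1/141 = -26 - 1/141 = -3667/141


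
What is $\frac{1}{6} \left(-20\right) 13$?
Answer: $- \frac{130}{3} \approx -43.333$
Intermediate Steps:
$\frac{1}{6} \left(-20\right) 13 = \left(- \frac{10}{3}\right) 13 = - \frac{130}{3}$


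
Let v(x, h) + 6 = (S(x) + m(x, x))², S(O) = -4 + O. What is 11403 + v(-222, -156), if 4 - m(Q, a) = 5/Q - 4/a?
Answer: 2990503837/49284 ≈ 60679.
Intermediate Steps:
m(Q, a) = 4 - 5/Q + 4/a (m(Q, a) = 4 - (5/Q - 4/a) = 4 - (-4/a + 5/Q) = 4 + (-5/Q + 4/a) = 4 - 5/Q + 4/a)
v(x, h) = -6 + (x - 1/x)² (v(x, h) = -6 + ((-4 + x) + (4 - 5/x + 4/x))² = -6 + ((-4 + x) + (4 - 1/x))² = -6 + (x - 1/x)²)
11403 + v(-222, -156) = 11403 + (-8 + (-222)⁻² + (-222)²) = 11403 + (-8 + 1/49284 + 49284) = 11403 + 2428518385/49284 = 2990503837/49284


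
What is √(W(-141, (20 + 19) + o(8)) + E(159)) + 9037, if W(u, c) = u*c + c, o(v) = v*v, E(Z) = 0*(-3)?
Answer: 9037 + 2*I*√3605 ≈ 9037.0 + 120.08*I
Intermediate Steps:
E(Z) = 0
o(v) = v²
W(u, c) = c + c*u (W(u, c) = c*u + c = c + c*u)
√(W(-141, (20 + 19) + o(8)) + E(159)) + 9037 = √(((20 + 19) + 8²)*(1 - 141) + 0) + 9037 = √((39 + 64)*(-140) + 0) + 9037 = √(103*(-140) + 0) + 9037 = √(-14420 + 0) + 9037 = √(-14420) + 9037 = 2*I*√3605 + 9037 = 9037 + 2*I*√3605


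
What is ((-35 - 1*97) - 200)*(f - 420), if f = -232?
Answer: 216464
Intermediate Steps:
((-35 - 1*97) - 200)*(f - 420) = ((-35 - 1*97) - 200)*(-232 - 420) = ((-35 - 97) - 200)*(-652) = (-132 - 200)*(-652) = -332*(-652) = 216464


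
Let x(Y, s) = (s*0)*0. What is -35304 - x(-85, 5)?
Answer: -35304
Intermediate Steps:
x(Y, s) = 0 (x(Y, s) = 0*0 = 0)
-35304 - x(-85, 5) = -35304 - 1*0 = -35304 + 0 = -35304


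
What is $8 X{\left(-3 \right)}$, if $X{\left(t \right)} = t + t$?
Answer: $-48$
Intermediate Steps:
$X{\left(t \right)} = 2 t$
$8 X{\left(-3 \right)} = 8 \cdot 2 \left(-3\right) = 8 \left(-6\right) = -48$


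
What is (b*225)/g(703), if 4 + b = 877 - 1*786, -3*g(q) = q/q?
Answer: -58725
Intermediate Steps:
g(q) = -1/3 (g(q) = -q/(3*q) = -1/3*1 = -1/3)
b = 87 (b = -4 + (877 - 1*786) = -4 + (877 - 786) = -4 + 91 = 87)
(b*225)/g(703) = (87*225)/(-1/3) = 19575*(-3) = -58725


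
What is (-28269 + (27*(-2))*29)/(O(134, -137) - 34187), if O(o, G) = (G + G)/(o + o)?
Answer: 266526/305413 ≈ 0.87267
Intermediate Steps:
O(o, G) = G/o (O(o, G) = (2*G)/((2*o)) = (2*G)*(1/(2*o)) = G/o)
(-28269 + (27*(-2))*29)/(O(134, -137) - 34187) = (-28269 + (27*(-2))*29)/(-137/134 - 34187) = (-28269 - 54*29)/(-137*1/134 - 34187) = (-28269 - 1566)/(-137/134 - 34187) = -29835/(-4581195/134) = -29835*(-134/4581195) = 266526/305413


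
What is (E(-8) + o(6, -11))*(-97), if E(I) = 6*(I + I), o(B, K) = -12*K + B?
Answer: -4074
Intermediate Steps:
o(B, K) = B - 12*K
E(I) = 12*I (E(I) = 6*(2*I) = 12*I)
(E(-8) + o(6, -11))*(-97) = (12*(-8) + (6 - 12*(-11)))*(-97) = (-96 + (6 + 132))*(-97) = (-96 + 138)*(-97) = 42*(-97) = -4074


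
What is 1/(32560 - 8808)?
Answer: 1/23752 ≈ 4.2102e-5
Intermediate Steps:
1/(32560 - 8808) = 1/23752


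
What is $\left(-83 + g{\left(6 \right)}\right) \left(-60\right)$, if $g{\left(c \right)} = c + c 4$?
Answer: $3180$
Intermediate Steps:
$g{\left(c \right)} = 5 c$ ($g{\left(c \right)} = c + 4 c = 5 c$)
$\left(-83 + g{\left(6 \right)}\right) \left(-60\right) = \left(-83 + 5 \cdot 6\right) \left(-60\right) = \left(-83 + 30\right) \left(-60\right) = \left(-53\right) \left(-60\right) = 3180$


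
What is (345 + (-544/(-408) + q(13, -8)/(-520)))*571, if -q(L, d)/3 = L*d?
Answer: 2961206/15 ≈ 1.9741e+5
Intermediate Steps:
q(L, d) = -3*L*d
(345 + (-544/(-408) + q(13, -8)/(-520)))*571 = (345 + (-544/(-408) - 3*13*(-8)/(-520)))*571 = (345 + (-544*(-1/408) + 312*(-1/520)))*571 = (345 + (4/3 - ⅗))*571 = (345 + 11/15)*571 = (5186/15)*571 = 2961206/15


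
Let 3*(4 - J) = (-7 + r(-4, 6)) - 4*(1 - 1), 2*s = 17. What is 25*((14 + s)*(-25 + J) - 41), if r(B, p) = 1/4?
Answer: -92575/8 ≈ -11572.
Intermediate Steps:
s = 17/2 (s = (½)*17 = 17/2 ≈ 8.5000)
r(B, p) = ¼
J = 25/4 (J = 4 - ((-7 + ¼) - 4*(1 - 1))/3 = 4 - (-27/4 - 4*0)/3 = 4 - (-27/4 + 0)/3 = 4 - ⅓*(-27/4) = 4 + 9/4 = 25/4 ≈ 6.2500)
25*((14 + s)*(-25 + J) - 41) = 25*((14 + 17/2)*(-25 + 25/4) - 41) = 25*((45/2)*(-75/4) - 41) = 25*(-3375/8 - 41) = 25*(-3703/8) = -92575/8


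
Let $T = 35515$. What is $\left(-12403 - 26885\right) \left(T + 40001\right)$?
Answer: $-2966872608$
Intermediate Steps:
$\left(-12403 - 26885\right) \left(T + 40001\right) = \left(-12403 - 26885\right) \left(35515 + 40001\right) = \left(-39288\right) 75516 = -2966872608$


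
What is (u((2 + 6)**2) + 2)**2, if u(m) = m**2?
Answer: 16793604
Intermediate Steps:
(u((2 + 6)**2) + 2)**2 = (((2 + 6)**2)**2 + 2)**2 = ((8**2)**2 + 2)**2 = (64**2 + 2)**2 = (4096 + 2)**2 = 4098**2 = 16793604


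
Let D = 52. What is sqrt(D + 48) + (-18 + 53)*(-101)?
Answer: -3525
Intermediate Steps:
sqrt(D + 48) + (-18 + 53)*(-101) = sqrt(52 + 48) + (-18 + 53)*(-101) = sqrt(100) + 35*(-101) = 10 - 3535 = -3525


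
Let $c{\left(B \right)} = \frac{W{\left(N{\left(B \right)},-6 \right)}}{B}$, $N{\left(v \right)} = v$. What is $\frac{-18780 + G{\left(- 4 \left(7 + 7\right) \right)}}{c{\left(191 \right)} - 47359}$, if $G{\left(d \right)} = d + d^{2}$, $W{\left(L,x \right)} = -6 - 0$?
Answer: $\frac{119948}{361823} \approx 0.33151$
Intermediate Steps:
$W{\left(L,x \right)} = -6$ ($W{\left(L,x \right)} = -6 + 0 = -6$)
$c{\left(B \right)} = - \frac{6}{B}$
$\frac{-18780 + G{\left(- 4 \left(7 + 7\right) \right)}}{c{\left(191 \right)} - 47359} = \frac{-18780 + - 4 \left(7 + 7\right) \left(1 - 4 \left(7 + 7\right)\right)}{- \frac{6}{191} - 47359} = \frac{-18780 + \left(-4\right) 14 \left(1 - 56\right)}{\left(-6\right) \frac{1}{191} - 47359} = \frac{-18780 - 56 \left(1 - 56\right)}{- \frac{6}{191} - 47359} = \frac{-18780 - -3080}{- \frac{9045575}{191}} = \left(-18780 + 3080\right) \left(- \frac{191}{9045575}\right) = \left(-15700\right) \left(- \frac{191}{9045575}\right) = \frac{119948}{361823}$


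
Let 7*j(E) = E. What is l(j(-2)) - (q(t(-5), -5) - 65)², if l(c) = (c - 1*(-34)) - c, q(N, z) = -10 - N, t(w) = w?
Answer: -4866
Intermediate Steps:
j(E) = E/7
l(c) = 34 (l(c) = (c + 34) - c = (34 + c) - c = 34)
l(j(-2)) - (q(t(-5), -5) - 65)² = 34 - ((-10 - 1*(-5)) - 65)² = 34 - ((-10 + 5) - 65)² = 34 - (-5 - 65)² = 34 - 1*(-70)² = 34 - 1*4900 = 34 - 4900 = -4866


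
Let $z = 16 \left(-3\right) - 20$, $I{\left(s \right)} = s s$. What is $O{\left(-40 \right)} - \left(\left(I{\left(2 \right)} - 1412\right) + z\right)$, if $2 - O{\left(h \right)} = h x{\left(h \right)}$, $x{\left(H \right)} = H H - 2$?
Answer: $65398$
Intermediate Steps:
$x{\left(H \right)} = -2 + H^{2}$ ($x{\left(H \right)} = H^{2} - 2 = -2 + H^{2}$)
$O{\left(h \right)} = 2 - h \left(-2 + h^{2}\right)$
$I{\left(s \right)} = s^{2}$
$z = -68$ ($z = -48 - 20 = -68$)
$O{\left(-40 \right)} - \left(\left(I{\left(2 \right)} - 1412\right) + z\right) = \left(2 - - 40 \left(-2 + \left(-40\right)^{2}\right)\right) - \left(\left(2^{2} - 1412\right) - 68\right) = \left(2 - - 40 \left(-2 + 1600\right)\right) - \left(\left(4 - 1412\right) - 68\right) = \left(2 - \left(-40\right) 1598\right) - \left(-1408 - 68\right) = \left(2 + 63920\right) - -1476 = 63922 + 1476 = 65398$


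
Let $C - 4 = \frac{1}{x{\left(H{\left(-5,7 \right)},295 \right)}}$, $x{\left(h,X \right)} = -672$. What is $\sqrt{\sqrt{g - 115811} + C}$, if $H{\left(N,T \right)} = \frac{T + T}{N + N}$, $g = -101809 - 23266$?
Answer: $\frac{\sqrt{112854 + 28224 i \sqrt{240886}}}{168} \approx 15.729 + 15.602 i$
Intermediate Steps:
$g = -125075$
$H{\left(N,T \right)} = \frac{T}{N}$ ($H{\left(N,T \right)} = \frac{2 T}{2 N} = 2 T \frac{1}{2 N} = \frac{T}{N}$)
$C = \frac{2687}{672}$ ($C = 4 + \frac{1}{-672} = 4 - \frac{1}{672} = \frac{2687}{672} \approx 3.9985$)
$\sqrt{\sqrt{g - 115811} + C} = \sqrt{\sqrt{-125075 - 115811} + \frac{2687}{672}} = \sqrt{\sqrt{-240886} + \frac{2687}{672}} = \sqrt{i \sqrt{240886} + \frac{2687}{672}} = \sqrt{\frac{2687}{672} + i \sqrt{240886}}$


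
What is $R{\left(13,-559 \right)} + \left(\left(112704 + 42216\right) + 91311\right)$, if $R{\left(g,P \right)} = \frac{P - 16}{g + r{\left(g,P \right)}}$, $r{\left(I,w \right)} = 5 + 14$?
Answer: $\frac{7878817}{32} \approx 2.4621 \cdot 10^{5}$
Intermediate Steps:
$r{\left(I,w \right)} = 19$
$R{\left(g,P \right)} = \frac{-16 + P}{19 + g}$ ($R{\left(g,P \right)} = \frac{P - 16}{g + 19} = \frac{-16 + P}{19 + g}$)
$R{\left(13,-559 \right)} + \left(\left(112704 + 42216\right) + 91311\right) = \frac{-16 - 559}{19 + 13} + \left(\left(112704 + 42216\right) + 91311\right) = \frac{1}{32} \left(-575\right) + \left(154920 + 91311\right) = \frac{1}{32} \left(-575\right) + 246231 = - \frac{575}{32} + 246231 = \frac{7878817}{32}$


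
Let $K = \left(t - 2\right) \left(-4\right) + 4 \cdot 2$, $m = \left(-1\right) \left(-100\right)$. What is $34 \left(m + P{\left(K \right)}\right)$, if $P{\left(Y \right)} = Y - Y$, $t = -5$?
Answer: $3400$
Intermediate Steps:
$m = 100$
$K = 36$ ($K = \left(-5 - 2\right) \left(-4\right) + 4 \cdot 2 = \left(-7\right) \left(-4\right) + 8 = 28 + 8 = 36$)
$P{\left(Y \right)} = 0$
$34 \left(m + P{\left(K \right)}\right) = 34 \left(100 + 0\right) = 34 \cdot 100 = 3400$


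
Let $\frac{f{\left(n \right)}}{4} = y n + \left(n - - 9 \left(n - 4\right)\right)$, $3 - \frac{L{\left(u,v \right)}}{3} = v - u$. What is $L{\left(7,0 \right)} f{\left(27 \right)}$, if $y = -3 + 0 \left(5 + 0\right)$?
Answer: $18360$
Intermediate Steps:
$L{\left(u,v \right)} = 9 - 3 v + 3 u$ ($L{\left(u,v \right)} = 9 - 3 \left(v - u\right) = 9 + \left(- 3 v + 3 u\right) = 9 - 3 v + 3 u$)
$y = -3$ ($y = -3 + 0 \cdot 5 = -3 + 0 = -3$)
$f{\left(n \right)} = -144 + 28 n$ ($f{\left(n \right)} = 4 \left(- 3 n + \left(n - - 9 \left(n - 4\right)\right)\right) = 4 \left(- 3 n + \left(n - - 9 \left(-4 + n\right)\right)\right) = 4 \left(- 3 n + \left(n - \left(36 - 9 n\right)\right)\right) = 4 \left(- 3 n + \left(n + \left(-36 + 9 n\right)\right)\right) = 4 \left(- 3 n + \left(-36 + 10 n\right)\right) = 4 \left(-36 + 7 n\right) = -144 + 28 n$)
$L{\left(7,0 \right)} f{\left(27 \right)} = \left(9 - 0 + 3 \cdot 7\right) \left(-144 + 28 \cdot 27\right) = \left(9 + 0 + 21\right) \left(-144 + 756\right) = 30 \cdot 612 = 18360$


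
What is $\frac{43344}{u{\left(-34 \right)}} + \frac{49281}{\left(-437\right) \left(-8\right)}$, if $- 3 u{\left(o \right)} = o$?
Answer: $\frac{228133713}{59432} \approx 3838.6$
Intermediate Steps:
$u{\left(o \right)} = - \frac{o}{3}$
$\frac{43344}{u{\left(-34 \right)}} + \frac{49281}{\left(-437\right) \left(-8\right)} = \frac{43344}{\left(- \frac{1}{3}\right) \left(-34\right)} + \frac{49281}{\left(-437\right) \left(-8\right)} = \frac{43344}{\frac{34}{3}} + \frac{49281}{3496} = 43344 \cdot \frac{3}{34} + 49281 \cdot \frac{1}{3496} = \frac{65016}{17} + \frac{49281}{3496} = \frac{228133713}{59432}$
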